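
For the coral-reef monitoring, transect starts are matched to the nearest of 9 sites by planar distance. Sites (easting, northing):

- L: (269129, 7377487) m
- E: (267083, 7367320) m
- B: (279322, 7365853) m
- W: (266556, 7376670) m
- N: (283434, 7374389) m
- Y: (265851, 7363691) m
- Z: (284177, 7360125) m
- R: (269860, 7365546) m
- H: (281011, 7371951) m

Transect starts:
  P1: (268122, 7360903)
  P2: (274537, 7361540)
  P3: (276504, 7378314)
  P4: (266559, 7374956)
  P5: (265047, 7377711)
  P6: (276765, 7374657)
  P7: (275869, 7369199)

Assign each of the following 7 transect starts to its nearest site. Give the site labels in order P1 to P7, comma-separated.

Y, R, L, W, W, H, B

P1 → Y (d²=12930385.00)
P2 → R (d²=37922365.00)
P3 → L (d²=55074554.00)
P4 → W (d²=2937805.00)
P5 → W (d²=3360762.00)
P6 → H (d²=25350952.00)
P7 → B (d²=23118925.00)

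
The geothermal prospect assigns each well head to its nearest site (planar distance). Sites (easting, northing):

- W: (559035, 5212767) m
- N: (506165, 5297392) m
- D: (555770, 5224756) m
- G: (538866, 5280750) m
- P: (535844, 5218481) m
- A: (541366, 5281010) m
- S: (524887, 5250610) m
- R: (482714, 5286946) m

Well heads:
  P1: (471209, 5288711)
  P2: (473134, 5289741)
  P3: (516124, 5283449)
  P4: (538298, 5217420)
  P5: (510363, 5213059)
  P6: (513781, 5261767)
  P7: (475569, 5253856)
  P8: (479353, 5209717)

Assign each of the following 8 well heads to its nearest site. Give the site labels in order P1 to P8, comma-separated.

P1 → R (d²=135480250.00)
P2 → R (d²=99588425.00)
P3 → N (d²=293588930.00)
P4 → P (d²=7147837.00)
P5 → P (d²=678679445.00)
P6 → S (d²=247821885.00)
P7 → R (d²=1145999125.00)
P8 → P (d²=3268040777.00)

R, R, N, P, P, S, R, P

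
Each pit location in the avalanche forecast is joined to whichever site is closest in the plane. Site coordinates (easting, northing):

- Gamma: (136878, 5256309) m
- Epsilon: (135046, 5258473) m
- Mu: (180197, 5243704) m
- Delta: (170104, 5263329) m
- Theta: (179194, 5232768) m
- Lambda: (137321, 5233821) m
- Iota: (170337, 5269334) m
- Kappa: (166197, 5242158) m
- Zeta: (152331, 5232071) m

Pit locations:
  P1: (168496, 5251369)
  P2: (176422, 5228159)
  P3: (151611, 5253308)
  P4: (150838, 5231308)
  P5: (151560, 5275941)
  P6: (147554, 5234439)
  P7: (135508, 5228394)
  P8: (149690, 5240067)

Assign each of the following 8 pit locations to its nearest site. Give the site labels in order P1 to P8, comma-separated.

Kappa, Theta, Gamma, Zeta, Iota, Zeta, Lambda, Zeta

P1 → Kappa (d²=90127922.00)
P2 → Theta (d²=28926865.00)
P3 → Gamma (d²=226067290.00)
P4 → Zeta (d²=2811218.00)
P5 → Iota (d²=396228178.00)
P6 → Zeta (d²=28427153.00)
P7 → Lambda (d²=32739298.00)
P8 → Zeta (d²=70910897.00)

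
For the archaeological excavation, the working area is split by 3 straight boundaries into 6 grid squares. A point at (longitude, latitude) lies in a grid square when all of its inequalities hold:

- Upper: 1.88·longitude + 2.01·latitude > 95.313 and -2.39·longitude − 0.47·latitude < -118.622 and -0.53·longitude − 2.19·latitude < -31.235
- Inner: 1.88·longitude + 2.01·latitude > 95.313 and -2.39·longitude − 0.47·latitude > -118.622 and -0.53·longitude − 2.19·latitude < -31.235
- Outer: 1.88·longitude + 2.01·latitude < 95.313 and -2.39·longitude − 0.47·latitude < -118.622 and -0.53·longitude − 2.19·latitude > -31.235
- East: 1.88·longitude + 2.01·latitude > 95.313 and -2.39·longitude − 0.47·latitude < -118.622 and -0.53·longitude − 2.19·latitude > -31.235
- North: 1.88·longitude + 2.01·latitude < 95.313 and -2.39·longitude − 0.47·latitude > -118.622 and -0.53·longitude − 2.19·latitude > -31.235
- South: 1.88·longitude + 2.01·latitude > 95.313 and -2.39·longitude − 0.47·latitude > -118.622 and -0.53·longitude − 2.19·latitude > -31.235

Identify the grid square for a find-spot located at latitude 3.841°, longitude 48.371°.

Inner

1.88·48.371 + 2.01·3.841 = 98.658, which is > 95.313
-2.39·48.371 − 0.47·3.841 = -117.412, which is > -118.622
-0.53·48.371 − 2.19·3.841 = -34.048, which is < -31.235
This sign pattern matches Inner.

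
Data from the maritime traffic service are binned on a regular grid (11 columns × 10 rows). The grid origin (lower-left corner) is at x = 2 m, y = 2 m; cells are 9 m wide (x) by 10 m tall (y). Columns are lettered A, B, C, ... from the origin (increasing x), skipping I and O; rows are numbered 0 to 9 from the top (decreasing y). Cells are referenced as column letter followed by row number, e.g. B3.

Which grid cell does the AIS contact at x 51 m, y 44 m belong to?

Column index: ⌊(51 − 2) / 9⌋ = ⌊5.444⌋ = 5 → column F
Row offset from origin: ⌊(44 − 2) / 10⌋ = ⌊4.200⌋ = 4 → row 5 (counted from top)

F5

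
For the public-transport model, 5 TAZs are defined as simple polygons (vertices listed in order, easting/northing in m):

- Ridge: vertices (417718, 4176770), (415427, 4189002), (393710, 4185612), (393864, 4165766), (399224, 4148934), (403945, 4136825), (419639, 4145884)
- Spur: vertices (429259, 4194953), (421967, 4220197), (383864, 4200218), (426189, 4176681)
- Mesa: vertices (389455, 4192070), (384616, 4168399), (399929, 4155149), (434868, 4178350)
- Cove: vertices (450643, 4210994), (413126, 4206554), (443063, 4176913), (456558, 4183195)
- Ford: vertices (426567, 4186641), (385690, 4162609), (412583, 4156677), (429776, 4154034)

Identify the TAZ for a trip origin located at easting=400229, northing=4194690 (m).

Spur

Cast a ray rightward from (400229, 4194690). For each polygon, the edges (by vertex number in listed order) whose endpoints lie on opposite sides of northing = 4194690, where each meets that height, and whether that is right or left of the point:
Ridge: no edge straddles that height → 0 crossings.
Spur: 3–4 at easting≈393804.6 (left), 4–1 at easting≈429214.8 (right) → 1 crossing.
Mesa: no edge straddles that height → 0 crossings.
Cove: 2–3 at easting≈425108.5 (right), 4–1 at easting≈454112.1 (right) → 2 crossings.
Ford: no edge straddles that height → 0 crossings.
Only Spur has an odd count, so the point is inside Spur.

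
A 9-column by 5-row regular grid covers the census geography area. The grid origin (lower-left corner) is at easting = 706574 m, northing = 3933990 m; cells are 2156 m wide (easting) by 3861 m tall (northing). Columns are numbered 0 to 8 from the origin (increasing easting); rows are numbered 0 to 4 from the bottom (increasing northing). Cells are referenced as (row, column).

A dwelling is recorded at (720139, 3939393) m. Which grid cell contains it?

(1, 6)

Column index: ⌊(720139 − 706574) / 2156⌋ = ⌊6.292⌋ = 6
Row offset from origin: ⌊(3939393 − 3933990) / 3861⌋ = ⌊1.399⌋ = 1 → row 1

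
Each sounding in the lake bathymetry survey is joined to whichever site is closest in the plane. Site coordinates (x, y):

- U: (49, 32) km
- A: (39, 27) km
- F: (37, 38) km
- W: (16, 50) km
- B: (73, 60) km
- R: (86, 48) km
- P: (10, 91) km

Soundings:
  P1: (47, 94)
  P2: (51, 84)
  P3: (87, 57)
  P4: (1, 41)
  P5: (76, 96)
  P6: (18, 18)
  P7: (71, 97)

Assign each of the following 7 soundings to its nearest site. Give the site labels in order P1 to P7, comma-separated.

P, B, R, W, B, A, B

P1 → P (d²=1378.00)
P2 → B (d²=1060.00)
P3 → R (d²=82.00)
P4 → W (d²=306.00)
P5 → B (d²=1305.00)
P6 → A (d²=522.00)
P7 → B (d²=1373.00)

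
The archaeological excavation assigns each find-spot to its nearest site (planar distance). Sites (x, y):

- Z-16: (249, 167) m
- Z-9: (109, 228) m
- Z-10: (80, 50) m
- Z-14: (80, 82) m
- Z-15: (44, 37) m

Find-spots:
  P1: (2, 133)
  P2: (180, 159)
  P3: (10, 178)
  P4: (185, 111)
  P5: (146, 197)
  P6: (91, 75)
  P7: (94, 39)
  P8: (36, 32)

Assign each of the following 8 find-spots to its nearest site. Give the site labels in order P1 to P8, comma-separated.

Z-14, Z-16, Z-9, Z-16, Z-9, Z-14, Z-10, Z-15

P1 → Z-14 (d²=8685.00)
P2 → Z-16 (d²=4825.00)
P3 → Z-9 (d²=12301.00)
P4 → Z-16 (d²=7232.00)
P5 → Z-9 (d²=2330.00)
P6 → Z-14 (d²=170.00)
P7 → Z-10 (d²=317.00)
P8 → Z-15 (d²=89.00)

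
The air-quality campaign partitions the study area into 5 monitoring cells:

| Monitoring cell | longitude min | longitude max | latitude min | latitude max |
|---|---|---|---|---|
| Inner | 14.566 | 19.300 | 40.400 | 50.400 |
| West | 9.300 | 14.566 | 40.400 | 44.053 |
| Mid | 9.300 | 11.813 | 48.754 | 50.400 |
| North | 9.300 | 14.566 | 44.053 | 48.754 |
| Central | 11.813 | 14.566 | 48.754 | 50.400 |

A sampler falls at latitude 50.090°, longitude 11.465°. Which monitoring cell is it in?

The point has longitude = 11.465 and latitude = 50.090.
Only Mid satisfies 9.300 ≤ longitude ≤ 11.813 and 48.754 ≤ latitude ≤ 50.400.

Mid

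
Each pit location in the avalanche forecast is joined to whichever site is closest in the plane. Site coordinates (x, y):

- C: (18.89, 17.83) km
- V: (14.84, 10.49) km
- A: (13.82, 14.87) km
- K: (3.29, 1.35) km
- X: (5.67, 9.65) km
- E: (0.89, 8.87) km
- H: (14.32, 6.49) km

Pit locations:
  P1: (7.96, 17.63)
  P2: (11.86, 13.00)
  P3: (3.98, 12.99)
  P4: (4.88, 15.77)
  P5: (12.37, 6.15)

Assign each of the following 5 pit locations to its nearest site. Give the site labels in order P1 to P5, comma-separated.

A, A, X, X, H

P1 → A (d²=41.96)
P2 → A (d²=7.34)
P3 → X (d²=14.01)
P4 → X (d²=38.08)
P5 → H (d²=3.92)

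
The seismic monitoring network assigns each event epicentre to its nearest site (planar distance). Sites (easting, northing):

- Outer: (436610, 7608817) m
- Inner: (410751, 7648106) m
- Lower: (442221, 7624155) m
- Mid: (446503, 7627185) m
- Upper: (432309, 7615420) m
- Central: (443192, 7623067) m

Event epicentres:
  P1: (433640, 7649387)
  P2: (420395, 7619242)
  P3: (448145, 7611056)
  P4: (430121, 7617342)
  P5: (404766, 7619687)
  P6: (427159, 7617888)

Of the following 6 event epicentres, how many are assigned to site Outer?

1

P1 → Inner
P2 → Upper
P3 → Outer
P4 → Upper
P5 → Upper
P6 → Upper
1 of the 6 goes to Outer.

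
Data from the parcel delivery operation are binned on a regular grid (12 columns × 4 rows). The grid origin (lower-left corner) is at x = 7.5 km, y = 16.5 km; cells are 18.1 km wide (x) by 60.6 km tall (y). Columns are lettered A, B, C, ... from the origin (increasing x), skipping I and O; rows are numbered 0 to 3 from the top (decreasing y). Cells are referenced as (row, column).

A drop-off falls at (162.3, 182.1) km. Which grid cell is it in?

(1, J)

Column index: ⌊(162.3 − 7.5) / 18.1⌋ = ⌊8.552⌋ = 8 → column J
Row offset from origin: ⌊(182.1 − 16.5) / 60.6⌋ = ⌊2.733⌋ = 2 → row 1 (counted from top)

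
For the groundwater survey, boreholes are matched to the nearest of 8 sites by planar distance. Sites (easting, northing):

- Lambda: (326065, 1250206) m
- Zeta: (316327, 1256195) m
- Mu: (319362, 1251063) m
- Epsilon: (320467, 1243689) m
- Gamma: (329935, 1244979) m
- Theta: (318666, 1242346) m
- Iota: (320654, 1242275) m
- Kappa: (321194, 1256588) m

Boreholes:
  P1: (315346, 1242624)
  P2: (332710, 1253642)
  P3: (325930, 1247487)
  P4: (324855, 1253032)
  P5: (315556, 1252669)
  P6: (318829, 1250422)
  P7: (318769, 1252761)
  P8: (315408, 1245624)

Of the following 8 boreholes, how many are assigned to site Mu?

2

P1 → Theta
P2 → Lambda
P3 → Lambda
P4 → Lambda
P5 → Zeta
P6 → Mu
P7 → Mu
P8 → Theta
2 of the 8 go to Mu.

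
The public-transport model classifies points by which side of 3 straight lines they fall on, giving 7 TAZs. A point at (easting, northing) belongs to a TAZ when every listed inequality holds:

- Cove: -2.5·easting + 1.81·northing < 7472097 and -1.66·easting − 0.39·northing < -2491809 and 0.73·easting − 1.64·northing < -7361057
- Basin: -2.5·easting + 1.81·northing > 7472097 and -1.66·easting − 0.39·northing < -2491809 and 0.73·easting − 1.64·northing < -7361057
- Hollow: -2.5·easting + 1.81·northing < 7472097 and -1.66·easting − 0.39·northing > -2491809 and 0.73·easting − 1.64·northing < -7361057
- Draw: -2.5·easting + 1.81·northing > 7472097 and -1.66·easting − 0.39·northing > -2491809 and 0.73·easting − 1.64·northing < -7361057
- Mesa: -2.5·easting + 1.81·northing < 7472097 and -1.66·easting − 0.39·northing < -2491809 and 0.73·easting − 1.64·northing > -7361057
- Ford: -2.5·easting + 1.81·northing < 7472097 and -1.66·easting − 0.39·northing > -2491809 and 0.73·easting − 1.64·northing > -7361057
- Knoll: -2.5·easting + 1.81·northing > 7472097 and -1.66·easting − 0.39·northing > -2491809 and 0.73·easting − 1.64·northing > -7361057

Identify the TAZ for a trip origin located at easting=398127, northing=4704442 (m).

Basin

-2.5·398127 + 1.81·4704442 = 7519722.520, which is > 7472097
-1.66·398127 − 0.39·4704442 = -2495623.200, which is < -2491809
0.73·398127 − 1.64·4704442 = -7424652.170, which is < -7361057
This sign pattern matches Basin.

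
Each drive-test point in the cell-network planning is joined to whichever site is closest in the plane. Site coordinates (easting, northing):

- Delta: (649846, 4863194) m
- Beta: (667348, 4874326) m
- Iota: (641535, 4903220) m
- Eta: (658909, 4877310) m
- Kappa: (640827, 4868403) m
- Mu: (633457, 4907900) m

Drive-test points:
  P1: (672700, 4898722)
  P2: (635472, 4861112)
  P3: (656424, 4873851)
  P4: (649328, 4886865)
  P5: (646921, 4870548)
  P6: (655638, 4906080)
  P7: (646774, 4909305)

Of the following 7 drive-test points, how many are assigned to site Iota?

2

P1 → Beta
P2 → Kappa
P3 → Eta
P4 → Eta
P5 → Kappa
P6 → Iota
P7 → Iota
2 of the 7 go to Iota.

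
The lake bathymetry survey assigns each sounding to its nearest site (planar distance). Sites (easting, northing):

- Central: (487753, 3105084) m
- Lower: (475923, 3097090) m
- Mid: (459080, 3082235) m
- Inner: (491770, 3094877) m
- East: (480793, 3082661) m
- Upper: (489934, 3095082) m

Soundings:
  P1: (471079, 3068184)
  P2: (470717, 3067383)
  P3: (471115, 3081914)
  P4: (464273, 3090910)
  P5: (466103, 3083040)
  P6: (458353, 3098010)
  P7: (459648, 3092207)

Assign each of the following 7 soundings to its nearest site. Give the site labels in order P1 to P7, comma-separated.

East, East, East, Mid, Mid, Mid, Mid

P1 → East (d²=303945325.00)
P2 → East (d²=334943060.00)
P3 → East (d²=94221693.00)
P4 → Mid (d²=102222874.00)
P5 → Mid (d²=49970554.00)
P6 → Mid (d²=249379154.00)
P7 → Mid (d²=99763408.00)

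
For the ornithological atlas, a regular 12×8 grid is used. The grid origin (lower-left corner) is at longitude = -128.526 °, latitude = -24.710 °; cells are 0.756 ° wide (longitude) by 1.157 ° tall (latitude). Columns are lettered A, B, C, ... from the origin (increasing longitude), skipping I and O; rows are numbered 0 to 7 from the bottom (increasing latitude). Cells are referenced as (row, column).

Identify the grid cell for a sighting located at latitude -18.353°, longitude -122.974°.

(5, H)

Column index: ⌊(-122.974 − -128.526) / 0.756⌋ = ⌊7.344⌋ = 7 → column H
Row offset from origin: ⌊(-18.353 − -24.710) / 1.157⌋ = ⌊5.494⌋ = 5 → row 5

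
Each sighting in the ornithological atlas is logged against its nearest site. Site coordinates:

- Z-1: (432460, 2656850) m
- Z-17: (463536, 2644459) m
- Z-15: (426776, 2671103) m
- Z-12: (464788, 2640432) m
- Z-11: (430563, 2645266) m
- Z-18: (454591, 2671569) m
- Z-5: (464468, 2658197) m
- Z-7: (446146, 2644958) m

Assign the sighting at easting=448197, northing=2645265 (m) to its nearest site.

Squared distances to each site:
Z-1: 381865394.000; Z-17: 235934557.000; Z-15: 1126461485.000; Z-12: 298619170.000; Z-11: 310957957.000; Z-18: 732783652.000; Z-5: 431982065.000; Z-7: 4300850.000.
Minimum at Z-7.

Z-7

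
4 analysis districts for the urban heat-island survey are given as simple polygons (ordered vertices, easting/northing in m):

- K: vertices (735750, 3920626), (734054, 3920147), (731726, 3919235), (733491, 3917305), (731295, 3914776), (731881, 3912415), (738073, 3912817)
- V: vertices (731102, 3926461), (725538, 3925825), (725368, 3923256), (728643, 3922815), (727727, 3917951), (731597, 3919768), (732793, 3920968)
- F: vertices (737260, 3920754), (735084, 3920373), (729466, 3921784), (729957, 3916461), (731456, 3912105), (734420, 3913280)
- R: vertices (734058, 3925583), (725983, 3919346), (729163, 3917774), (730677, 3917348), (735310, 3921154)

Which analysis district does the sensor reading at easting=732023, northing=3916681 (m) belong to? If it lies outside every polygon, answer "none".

F

Cast a ray rightward from (732023, 3916681). For each polygon, the edges (by vertex number in listed order) whose endpoints lie on opposite sides of northing = 3916681, where each meets that height, and whether that is right or left of the point:
K: 4–5 at easting≈732949.2 (right), 7–1 at easting≈736923.5 (right) → 2 crossings.
V: no edge straddles that height → 0 crossings.
F: 3–4 at easting≈729936.7 (left), 6–1 at easting≈735712.3 (right) → 1 crossing.
R: no edge straddles that height → 0 crossings.
Only F has an odd count, so the point is inside F.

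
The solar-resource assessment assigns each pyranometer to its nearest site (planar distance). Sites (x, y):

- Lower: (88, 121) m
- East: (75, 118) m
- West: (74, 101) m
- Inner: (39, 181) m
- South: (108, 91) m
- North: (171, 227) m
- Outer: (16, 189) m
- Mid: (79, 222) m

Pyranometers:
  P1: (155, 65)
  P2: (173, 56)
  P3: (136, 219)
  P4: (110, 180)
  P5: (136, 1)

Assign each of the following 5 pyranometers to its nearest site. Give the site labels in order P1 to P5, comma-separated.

South, South, North, Mid, South

P1 → South (d²=2885.00)
P2 → South (d²=5450.00)
P3 → North (d²=1289.00)
P4 → Mid (d²=2725.00)
P5 → South (d²=8884.00)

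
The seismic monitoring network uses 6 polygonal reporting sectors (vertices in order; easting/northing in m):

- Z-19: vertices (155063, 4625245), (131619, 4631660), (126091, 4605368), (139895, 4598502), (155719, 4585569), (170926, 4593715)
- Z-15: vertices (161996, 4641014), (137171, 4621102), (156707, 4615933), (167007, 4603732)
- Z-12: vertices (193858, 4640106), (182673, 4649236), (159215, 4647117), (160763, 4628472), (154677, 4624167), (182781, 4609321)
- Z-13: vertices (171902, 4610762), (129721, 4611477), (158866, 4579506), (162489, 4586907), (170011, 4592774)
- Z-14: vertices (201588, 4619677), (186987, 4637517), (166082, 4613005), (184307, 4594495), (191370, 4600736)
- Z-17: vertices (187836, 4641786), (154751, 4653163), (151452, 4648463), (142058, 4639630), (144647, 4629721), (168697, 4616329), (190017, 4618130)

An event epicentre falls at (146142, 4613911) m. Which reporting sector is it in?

Z-19

Cast a ray rightward from (146142, 4613911). For each polygon, the edges (by vertex number in listed order) whose endpoints lie on opposite sides of northing = 4613911, where each meets that height, and whether that is right or left of the point:
Z-19: 2–3 at easting≈127887.2 (left), 6–1 at easting≈160765.2 (right) → 1 crossing.
Z-15: 3–4 at easting≈158414.0 (right), 4–1 at easting≈165638.9 (right) → 2 crossings.
Z-12: 5–6 at easting≈174092.0 (right), 6–1 at easting≈184432.6 (right) → 2 crossings.
Z-13: no edge straddles that height → 0 crossings.
Z-14: 2–3 at easting≈166854.7 (right), 5–1 at easting≈198477.4 (right) → 2 crossings.
Z-17: no edge straddles that height → 0 crossings.
Only Z-19 has an odd count, so the point is inside Z-19.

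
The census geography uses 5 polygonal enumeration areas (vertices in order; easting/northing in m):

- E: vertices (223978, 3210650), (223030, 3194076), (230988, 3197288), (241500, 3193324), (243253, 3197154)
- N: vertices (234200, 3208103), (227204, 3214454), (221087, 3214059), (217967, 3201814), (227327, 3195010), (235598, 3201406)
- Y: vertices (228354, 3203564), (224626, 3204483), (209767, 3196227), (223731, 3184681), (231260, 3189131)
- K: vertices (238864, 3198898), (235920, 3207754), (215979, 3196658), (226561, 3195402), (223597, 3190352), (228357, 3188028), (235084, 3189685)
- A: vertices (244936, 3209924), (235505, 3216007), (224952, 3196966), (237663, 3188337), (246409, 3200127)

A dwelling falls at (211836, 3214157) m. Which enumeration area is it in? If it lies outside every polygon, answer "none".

none

Cast a ray rightward from (211836, 3214157). For each polygon, the edges (by vertex number in listed order) whose endpoints lie on opposite sides of northing = 3214157, where each meets that height, and whether that is right or left of the point:
E: no edge straddles that height → 0 crossings.
N: 1–2 at easting≈227531.2 (right), 2–3 at easting≈222604.6 (right) → 2 crossings.
Y: no edge straddles that height → 0 crossings.
K: no edge straddles that height → 0 crossings.
A: 1–2 at easting≈238373.2 (right), 2–3 at easting≈234479.7 (right) → 2 crossings.
All counts are even, so the point lies outside every listed polygon.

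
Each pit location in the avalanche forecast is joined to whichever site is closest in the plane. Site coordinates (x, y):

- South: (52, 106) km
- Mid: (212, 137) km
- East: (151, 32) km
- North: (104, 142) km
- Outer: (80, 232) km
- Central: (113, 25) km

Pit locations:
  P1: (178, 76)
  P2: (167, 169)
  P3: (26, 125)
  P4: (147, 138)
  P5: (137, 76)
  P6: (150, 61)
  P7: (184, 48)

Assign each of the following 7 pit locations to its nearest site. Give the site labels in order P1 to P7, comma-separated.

East, Mid, South, North, East, East, East

P1 → East (d²=2665.00)
P2 → Mid (d²=3049.00)
P3 → South (d²=1037.00)
P4 → North (d²=1865.00)
P5 → East (d²=2132.00)
P6 → East (d²=842.00)
P7 → East (d²=1345.00)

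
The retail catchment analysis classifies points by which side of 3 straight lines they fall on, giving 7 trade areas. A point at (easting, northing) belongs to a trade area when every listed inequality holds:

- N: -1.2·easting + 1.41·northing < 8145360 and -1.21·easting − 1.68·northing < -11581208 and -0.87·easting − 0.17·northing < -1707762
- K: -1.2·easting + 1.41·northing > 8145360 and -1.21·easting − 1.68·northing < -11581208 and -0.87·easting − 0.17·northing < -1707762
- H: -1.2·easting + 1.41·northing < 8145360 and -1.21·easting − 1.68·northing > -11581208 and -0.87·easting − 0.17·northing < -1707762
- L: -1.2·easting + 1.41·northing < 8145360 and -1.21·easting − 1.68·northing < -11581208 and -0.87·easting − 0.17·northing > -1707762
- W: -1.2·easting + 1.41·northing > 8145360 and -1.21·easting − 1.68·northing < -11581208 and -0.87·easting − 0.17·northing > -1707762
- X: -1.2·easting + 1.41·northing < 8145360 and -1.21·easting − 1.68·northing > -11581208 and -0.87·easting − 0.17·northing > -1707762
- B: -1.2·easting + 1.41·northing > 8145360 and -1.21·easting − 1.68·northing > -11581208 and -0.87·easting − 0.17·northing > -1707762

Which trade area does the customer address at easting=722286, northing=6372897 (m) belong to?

H

-1.2·722286 + 1.41·6372897 = 8119041.570, which is < 8145360
-1.21·722286 − 1.68·6372897 = -11580433.020, which is > -11581208
-0.87·722286 − 0.17·6372897 = -1711781.310, which is < -1707762
This sign pattern matches H.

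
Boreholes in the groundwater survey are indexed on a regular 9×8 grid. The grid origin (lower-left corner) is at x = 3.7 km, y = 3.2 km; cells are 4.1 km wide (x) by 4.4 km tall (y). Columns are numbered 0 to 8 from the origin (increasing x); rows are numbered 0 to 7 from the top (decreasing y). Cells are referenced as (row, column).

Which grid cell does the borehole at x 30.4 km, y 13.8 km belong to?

(5, 6)

Column index: ⌊(30.4 − 3.7) / 4.1⌋ = ⌊6.512⌋ = 6
Row offset from origin: ⌊(13.8 − 3.2) / 4.4⌋ = ⌊2.409⌋ = 2 → row 5 (counted from top)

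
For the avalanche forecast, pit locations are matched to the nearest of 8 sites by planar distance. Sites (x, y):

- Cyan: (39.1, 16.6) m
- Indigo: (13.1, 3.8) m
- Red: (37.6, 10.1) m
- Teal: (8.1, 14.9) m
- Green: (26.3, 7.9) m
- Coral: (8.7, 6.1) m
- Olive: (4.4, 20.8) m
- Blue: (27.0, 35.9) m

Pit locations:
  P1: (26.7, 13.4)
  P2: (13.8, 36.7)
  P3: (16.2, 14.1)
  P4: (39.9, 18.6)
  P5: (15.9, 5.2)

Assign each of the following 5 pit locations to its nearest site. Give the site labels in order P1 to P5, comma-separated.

Green, Blue, Teal, Cyan, Indigo

P1 → Green (d²=30.41)
P2 → Blue (d²=174.88)
P3 → Teal (d²=66.25)
P4 → Cyan (d²=4.64)
P5 → Indigo (d²=9.80)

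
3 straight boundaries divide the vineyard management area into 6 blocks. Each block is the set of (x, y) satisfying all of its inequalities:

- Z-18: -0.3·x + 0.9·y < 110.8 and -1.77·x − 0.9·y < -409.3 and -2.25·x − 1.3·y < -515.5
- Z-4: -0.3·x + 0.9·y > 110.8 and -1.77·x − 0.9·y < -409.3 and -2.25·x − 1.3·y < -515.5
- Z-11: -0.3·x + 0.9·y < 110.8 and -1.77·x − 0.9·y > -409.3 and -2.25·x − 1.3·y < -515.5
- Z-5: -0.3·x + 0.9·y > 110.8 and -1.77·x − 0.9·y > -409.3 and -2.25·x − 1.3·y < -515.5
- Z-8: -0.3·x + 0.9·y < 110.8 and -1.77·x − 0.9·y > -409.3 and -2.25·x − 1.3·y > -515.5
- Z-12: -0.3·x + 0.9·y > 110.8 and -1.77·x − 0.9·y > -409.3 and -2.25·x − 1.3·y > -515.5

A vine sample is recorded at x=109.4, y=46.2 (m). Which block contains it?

Z-8

-0.3·109.4 + 0.9·46.2 = 8.760, which is < 110.8
-1.77·109.4 − 0.9·46.2 = -235.218, which is > -409.3
-2.25·109.4 − 1.3·46.2 = -306.210, which is > -515.5
This sign pattern matches Z-8.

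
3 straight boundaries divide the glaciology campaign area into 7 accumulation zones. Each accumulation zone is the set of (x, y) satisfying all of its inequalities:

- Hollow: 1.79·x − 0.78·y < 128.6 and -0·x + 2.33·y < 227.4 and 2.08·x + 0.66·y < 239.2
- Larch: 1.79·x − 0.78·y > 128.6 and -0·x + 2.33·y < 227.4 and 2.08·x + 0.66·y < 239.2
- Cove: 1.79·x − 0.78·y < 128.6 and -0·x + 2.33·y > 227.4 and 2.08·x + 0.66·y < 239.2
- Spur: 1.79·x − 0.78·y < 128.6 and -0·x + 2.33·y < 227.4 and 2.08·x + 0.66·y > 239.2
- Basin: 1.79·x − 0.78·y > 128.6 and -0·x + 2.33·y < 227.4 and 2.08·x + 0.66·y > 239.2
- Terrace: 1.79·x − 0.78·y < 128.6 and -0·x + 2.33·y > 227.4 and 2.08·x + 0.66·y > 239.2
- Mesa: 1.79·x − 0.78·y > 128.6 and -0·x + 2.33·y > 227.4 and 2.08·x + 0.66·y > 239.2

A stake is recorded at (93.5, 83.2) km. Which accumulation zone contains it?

1.79·93.5 − 0.78·83.2 = 102.469, which is < 128.6
-0·93.5 + 2.33·83.2 = 193.856, which is < 227.4
2.08·93.5 + 0.66·83.2 = 249.392, which is > 239.2
This sign pattern matches Spur.

Spur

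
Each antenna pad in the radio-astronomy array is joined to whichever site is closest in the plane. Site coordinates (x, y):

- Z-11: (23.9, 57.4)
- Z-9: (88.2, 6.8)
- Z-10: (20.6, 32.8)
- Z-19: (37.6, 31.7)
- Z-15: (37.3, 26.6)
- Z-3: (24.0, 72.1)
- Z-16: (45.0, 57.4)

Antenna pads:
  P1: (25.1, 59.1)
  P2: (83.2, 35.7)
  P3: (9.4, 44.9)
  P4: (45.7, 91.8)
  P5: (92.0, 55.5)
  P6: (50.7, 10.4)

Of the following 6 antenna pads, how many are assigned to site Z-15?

1

P1 → Z-11
P2 → Z-9
P3 → Z-10
P4 → Z-3
P5 → Z-16
P6 → Z-15
1 of the 6 goes to Z-15.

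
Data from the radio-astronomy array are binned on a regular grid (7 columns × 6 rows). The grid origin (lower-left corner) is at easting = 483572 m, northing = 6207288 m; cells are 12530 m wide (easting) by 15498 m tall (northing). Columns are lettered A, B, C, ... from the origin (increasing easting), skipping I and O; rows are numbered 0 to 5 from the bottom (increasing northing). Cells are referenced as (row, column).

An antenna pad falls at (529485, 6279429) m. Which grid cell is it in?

Column index: ⌊(529485 − 483572) / 12530⌋ = ⌊3.664⌋ = 3 → column D
Row offset from origin: ⌊(6279429 − 6207288) / 15498⌋ = ⌊4.655⌋ = 4 → row 4

(4, D)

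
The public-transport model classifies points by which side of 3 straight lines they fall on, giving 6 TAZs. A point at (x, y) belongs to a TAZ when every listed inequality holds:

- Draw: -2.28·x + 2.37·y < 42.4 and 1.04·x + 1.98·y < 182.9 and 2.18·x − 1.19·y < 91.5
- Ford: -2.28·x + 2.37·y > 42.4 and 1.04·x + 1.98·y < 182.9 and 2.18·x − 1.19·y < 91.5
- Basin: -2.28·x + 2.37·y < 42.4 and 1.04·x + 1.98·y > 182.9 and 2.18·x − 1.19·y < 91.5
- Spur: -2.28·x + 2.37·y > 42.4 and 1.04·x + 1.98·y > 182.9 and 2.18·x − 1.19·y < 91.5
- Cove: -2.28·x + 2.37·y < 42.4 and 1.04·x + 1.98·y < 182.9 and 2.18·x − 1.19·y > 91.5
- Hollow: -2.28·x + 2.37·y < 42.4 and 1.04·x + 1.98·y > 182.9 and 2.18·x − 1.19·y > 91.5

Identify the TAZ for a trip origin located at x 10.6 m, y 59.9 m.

Ford

-2.28·10.6 + 2.37·59.9 = 117.795, which is > 42.4
1.04·10.6 + 1.98·59.9 = 129.626, which is < 182.9
2.18·10.6 − 1.19·59.9 = -48.173, which is < 91.5
This sign pattern matches Ford.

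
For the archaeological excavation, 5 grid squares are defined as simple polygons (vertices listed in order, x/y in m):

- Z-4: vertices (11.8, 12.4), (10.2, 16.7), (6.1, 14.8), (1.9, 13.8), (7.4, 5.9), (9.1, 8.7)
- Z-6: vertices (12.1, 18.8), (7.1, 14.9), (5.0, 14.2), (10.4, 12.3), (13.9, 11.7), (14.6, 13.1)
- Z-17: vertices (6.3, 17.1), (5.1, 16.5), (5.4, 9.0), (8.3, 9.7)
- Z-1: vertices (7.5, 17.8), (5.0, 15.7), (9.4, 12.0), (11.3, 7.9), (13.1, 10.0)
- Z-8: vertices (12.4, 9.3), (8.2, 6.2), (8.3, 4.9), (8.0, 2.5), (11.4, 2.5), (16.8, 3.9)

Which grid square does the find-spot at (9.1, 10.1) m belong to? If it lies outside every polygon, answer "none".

Cast a ray rightward from (9.1, 10.1). For each polygon, the edges (by vertex number in listed order) whose endpoints lie on opposite sides of y = 10.1, where each meets that height, and whether that is right or left of the point:
Z-4: 4–5 at x≈4.48 (left), 6–1 at x≈10.12 (right) → 1 crossing.
Z-6: no edge straddles that height → 0 crossings.
Z-17: 2–3 at x≈5.36 (left), 4–1 at x≈8.19 (left) → 0 crossings.
Z-1: 3–4 at x≈10.28 (right), 5–1 at x≈13.03 (right) → 2 crossings.
Z-8: no edge straddles that height → 0 crossings.
Only Z-4 has an odd count, so the point is inside Z-4.

Z-4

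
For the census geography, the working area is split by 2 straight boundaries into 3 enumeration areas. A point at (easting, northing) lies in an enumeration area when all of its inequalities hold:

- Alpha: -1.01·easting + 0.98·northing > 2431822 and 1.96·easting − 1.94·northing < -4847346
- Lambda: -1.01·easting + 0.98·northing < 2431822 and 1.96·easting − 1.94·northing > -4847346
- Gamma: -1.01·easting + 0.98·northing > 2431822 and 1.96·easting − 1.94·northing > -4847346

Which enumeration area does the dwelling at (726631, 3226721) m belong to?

Lambda

-1.01·726631 + 0.98·3226721 = 2428289.270, which is < 2431822
1.96·726631 − 1.94·3226721 = -4835641.980, which is > -4847346
This sign pattern matches Lambda.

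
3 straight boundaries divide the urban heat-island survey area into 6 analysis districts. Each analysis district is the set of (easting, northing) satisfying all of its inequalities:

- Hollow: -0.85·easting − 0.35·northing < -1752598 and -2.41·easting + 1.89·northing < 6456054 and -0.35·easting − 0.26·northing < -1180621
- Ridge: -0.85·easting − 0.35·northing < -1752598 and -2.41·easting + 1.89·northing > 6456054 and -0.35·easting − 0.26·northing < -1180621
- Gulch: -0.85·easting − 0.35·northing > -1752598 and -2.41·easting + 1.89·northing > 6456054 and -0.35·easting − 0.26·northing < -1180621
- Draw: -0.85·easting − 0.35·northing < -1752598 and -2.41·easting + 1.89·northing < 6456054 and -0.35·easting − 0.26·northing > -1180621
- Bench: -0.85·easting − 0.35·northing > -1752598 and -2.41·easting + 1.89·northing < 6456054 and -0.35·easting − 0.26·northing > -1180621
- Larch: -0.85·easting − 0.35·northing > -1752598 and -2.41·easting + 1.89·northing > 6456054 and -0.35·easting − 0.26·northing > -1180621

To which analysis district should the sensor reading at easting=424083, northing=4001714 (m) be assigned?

Ridge

-0.85·424083 − 0.35·4001714 = -1761070.450, which is < -1752598
-2.41·424083 + 1.89·4001714 = 6541199.430, which is > 6456054
-0.35·424083 − 0.26·4001714 = -1188874.690, which is < -1180621
This sign pattern matches Ridge.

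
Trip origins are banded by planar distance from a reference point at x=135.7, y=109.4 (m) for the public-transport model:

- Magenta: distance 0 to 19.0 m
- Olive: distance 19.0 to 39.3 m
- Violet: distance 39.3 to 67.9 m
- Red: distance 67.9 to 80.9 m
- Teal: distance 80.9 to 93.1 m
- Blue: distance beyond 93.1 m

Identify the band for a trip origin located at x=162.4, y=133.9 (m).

Olive

Distance = √((162.4−135.7)² + (133.9−109.4)²) = √(712.890 + 600.250) = 36.237 m.
19.0 ≤ 36.237 < 39.3 → Olive.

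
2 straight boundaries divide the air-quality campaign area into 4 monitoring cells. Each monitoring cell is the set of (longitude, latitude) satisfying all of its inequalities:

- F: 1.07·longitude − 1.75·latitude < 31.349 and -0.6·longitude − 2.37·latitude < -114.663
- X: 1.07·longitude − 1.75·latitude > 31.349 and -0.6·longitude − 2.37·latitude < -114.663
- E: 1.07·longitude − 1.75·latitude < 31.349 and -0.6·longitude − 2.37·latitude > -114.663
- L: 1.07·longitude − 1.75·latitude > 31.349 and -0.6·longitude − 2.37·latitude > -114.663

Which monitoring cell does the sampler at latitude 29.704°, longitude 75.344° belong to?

1.07·75.344 − 1.75·29.704 = 28.636, which is < 31.349
-0.6·75.344 − 2.37·29.704 = -115.605, which is < -114.663
This sign pattern matches F.

F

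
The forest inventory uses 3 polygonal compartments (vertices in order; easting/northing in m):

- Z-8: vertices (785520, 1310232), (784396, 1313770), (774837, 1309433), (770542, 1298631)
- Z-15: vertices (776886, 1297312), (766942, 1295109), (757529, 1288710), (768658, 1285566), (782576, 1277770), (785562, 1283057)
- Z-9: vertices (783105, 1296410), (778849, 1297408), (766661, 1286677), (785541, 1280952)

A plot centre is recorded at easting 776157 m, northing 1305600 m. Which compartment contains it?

Z-8

Cast a ray rightward from (776157, 1305600). For each polygon, the edges (by vertex number in listed order) whose endpoints lie on opposite sides of northing = 1305600, where each meets that height, and whether that is right or left of the point:
Z-8: 3–4 at easting≈773313.0 (left), 4–1 at easting≈779539.6 (right) → 1 crossing.
Z-15: no edge straddles that height → 0 crossings.
Z-9: no edge straddles that height → 0 crossings.
Only Z-8 has an odd count, so the point is inside Z-8.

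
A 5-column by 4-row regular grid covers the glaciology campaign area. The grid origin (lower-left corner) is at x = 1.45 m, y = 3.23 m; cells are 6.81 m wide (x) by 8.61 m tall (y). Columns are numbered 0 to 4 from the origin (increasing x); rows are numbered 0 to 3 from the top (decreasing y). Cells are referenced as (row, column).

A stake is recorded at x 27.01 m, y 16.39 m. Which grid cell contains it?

(2, 3)

Column index: ⌊(27.01 − 1.45) / 6.81⌋ = ⌊3.753⌋ = 3
Row offset from origin: ⌊(16.39 − 3.23) / 8.61⌋ = ⌊1.528⌋ = 1 → row 2 (counted from top)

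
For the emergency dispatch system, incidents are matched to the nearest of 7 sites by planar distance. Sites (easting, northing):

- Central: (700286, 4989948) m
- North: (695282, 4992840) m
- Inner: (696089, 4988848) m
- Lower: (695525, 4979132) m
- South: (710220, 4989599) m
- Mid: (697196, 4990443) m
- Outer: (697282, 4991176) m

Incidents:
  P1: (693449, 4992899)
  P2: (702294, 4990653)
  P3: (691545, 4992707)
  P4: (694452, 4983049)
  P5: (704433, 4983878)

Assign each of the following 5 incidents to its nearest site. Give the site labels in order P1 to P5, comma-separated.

P1 → North (d²=3363370.00)
P2 → Central (d²=4529089.00)
P3 → North (d²=13982858.00)
P4 → Lower (d²=16494218.00)
P5 → Central (d²=54042509.00)

North, Central, North, Lower, Central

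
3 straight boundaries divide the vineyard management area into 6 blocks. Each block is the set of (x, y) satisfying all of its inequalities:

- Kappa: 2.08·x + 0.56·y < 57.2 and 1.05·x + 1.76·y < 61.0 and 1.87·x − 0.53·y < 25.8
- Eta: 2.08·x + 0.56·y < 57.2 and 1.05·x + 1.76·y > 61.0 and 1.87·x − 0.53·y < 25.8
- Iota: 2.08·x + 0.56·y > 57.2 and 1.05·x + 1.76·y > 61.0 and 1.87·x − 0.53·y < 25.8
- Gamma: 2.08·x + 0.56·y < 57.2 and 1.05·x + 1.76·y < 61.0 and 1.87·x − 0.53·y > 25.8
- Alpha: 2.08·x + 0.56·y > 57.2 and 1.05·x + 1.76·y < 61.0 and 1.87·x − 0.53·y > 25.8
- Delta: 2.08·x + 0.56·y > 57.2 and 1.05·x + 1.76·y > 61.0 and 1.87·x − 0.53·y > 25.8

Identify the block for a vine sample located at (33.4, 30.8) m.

Delta

2.08·33.4 + 0.56·30.8 = 86.720, which is > 57.2
1.05·33.4 + 1.76·30.8 = 89.278, which is > 61.0
1.87·33.4 − 0.53·30.8 = 46.134, which is > 25.8
This sign pattern matches Delta.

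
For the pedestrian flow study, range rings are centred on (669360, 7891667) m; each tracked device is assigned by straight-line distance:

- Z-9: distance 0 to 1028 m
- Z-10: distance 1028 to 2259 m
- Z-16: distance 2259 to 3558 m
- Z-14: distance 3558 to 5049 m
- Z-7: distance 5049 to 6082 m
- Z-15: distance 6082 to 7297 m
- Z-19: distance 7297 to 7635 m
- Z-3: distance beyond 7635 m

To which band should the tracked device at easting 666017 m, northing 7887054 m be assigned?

Z-7

Distance = √((666017−669360)² + (7887054−7891667)²) = √(11175649.000 + 21279769.000) = 5696.966 m.
5049 ≤ 5696.966 < 6082 → Z-7.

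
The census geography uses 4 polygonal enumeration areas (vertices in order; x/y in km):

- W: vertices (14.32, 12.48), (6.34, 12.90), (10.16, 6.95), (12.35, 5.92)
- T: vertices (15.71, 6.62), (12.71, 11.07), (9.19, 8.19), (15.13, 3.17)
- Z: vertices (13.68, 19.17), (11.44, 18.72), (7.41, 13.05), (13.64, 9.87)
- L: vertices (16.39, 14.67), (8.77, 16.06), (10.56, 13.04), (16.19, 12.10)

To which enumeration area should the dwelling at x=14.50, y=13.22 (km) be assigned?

Cast a ray rightward from (14.50, 13.22). For each polygon, the edges (by vertex number in listed order) whose endpoints lie on opposite sides of y = 13.22, where each meets that height, and whether that is right or left of the point:
W: no edge straddles that height → 0 crossings.
T: no edge straddles that height → 0 crossings.
Z: 2–3 at x≈7.531 (left), 4–1 at x≈13.654 (left) → 0 crossings.
L: 2–3 at x≈10.453 (left), 4–1 at x≈16.277 (right) → 1 crossing.
Only L has an odd count, so the point is inside L.

L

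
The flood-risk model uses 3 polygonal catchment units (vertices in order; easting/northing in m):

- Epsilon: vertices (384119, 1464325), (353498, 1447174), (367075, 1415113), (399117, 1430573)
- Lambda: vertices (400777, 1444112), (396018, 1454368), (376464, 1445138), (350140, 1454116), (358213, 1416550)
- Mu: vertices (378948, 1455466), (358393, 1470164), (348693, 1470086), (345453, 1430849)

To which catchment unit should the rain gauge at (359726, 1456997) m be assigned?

Mu

Cast a ray rightward from (359726, 1456997). For each polygon, the edges (by vertex number in listed order) whose endpoints lie on opposite sides of northing = 1456997, where each meets that height, and whether that is right or left of the point:
Epsilon: 1–2 at easting≈371035.8 (right), 4–1 at easting≈387375.3 (right) → 2 crossings.
Lambda: no edge straddles that height → 0 crossings.
Mu: 1–2 at easting≈376806.9 (right), 3–4 at easting≈347612.2 (left) → 1 crossing.
Only Mu has an odd count, so the point is inside Mu.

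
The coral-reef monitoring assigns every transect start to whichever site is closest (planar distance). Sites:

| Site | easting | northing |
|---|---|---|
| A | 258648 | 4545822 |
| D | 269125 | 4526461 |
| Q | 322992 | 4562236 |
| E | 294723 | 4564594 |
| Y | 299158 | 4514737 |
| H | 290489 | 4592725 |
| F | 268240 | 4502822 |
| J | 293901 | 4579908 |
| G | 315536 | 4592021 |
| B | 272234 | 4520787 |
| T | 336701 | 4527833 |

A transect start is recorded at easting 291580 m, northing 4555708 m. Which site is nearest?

E

Squared distances to each site:
A: 1182249620.000; D: 1359614034.000; Q: 1029328528.000; E: 88839445.000; Y: 1736048925.000; H: 1371448570.000; F: 3341684596.000; J: 591027041.000; G: 1892523905.000; B: 1593743957.000; T: 2812920266.000.
Minimum at E.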